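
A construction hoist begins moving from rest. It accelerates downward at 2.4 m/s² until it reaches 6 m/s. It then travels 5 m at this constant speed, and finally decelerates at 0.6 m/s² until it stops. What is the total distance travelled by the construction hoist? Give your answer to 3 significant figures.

42.5 m

Phase 1 (accelerating): v₀ = 0 m/s, a = 2.4 m/s².
v = v₀ + at → t = (6 − 0) / 2.4 = 2.50 s
v² = v₀² + 2aΔx → Δx = (6² − 0²)/(2·2.4) = 7.50 m

Phase 2 (constant speed): v₀ = 6.00 m/s, a = 0 m/s².
Constant speed: t = d/v = 5/6.00 = 0.833 s

Phase 3 (decelerating): v₀ = 6.00 m/s, a = -0.6 m/s².
v = v₀ + at → t = (0 − 6.00) / -0.6 = 10.0 s
v² = v₀² + 2aΔx → Δx = (0² − 6.00²)/(2·-0.6) = 30.0 m
Total distance = 7.50 + 5.00 + 30.0 = 42.5 m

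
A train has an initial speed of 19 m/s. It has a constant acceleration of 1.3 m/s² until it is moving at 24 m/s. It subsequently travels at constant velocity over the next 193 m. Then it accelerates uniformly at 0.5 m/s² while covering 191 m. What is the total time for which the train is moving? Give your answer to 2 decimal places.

19.28 s

Phase 1 (accelerating): v₀ = 19.0 m/s, a = 1.3 m/s².
v = v₀ + at → t = (24 − 19.0) / 1.3 = 3.85 s
v² = v₀² + 2aΔx → Δx = (24² − 19.0²)/(2·1.3) = 82.7 m

Phase 2 (constant speed): v₀ = 24.0 m/s, a = 0 m/s².
Constant speed: t = d/v = 193/24.0 = 8.04 s

Phase 3 (accelerating): v₀ = 24.0 m/s, a = 0.5 m/s².
v² = v₀² + 2aΔx = 24.0² + 2·0.5·191 = 767 → v = 27.7 m/s
t = (v − v₀)/a = (27.7 − 24.0)/0.5 = 7.39 s
Total time = 3.85 + 8.04 + 7.39 = 19.3 s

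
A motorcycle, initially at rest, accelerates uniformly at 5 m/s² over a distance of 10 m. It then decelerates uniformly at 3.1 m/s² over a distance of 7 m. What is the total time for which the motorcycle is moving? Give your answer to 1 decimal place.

Phase 1 (accelerating): v₀ = 0 m/s, a = 5 m/s².
v² = v₀² + 2aΔx = 0² + 2·5·10 = 100 → v = 10.0 m/s
t = (v − v₀)/a = (10.0 − 0)/5 = 2.00 s

Phase 2 (decelerating): v₀ = 10.0 m/s, a = -3.1 m/s².
v² = v₀² + 2aΔx = 10.0² + 2·-3.1·7 = 56.6 → v = 7.52 m/s
t = (v − v₀)/a = (7.52 − 10.0)/-3.1 = 0.799 s
Total time = 2.00 + 0.799 = 2.80 s

2.8 s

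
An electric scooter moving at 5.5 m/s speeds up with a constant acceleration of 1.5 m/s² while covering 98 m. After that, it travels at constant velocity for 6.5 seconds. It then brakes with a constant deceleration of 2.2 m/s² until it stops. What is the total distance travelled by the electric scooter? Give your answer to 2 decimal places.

Phase 1 (accelerating): v₀ = 5.50 m/s, a = 1.5 m/s².
v² = v₀² + 2aΔx = 5.50² + 2·1.5·98 = 324 → v = 18.0 m/s
t = (v − v₀)/a = (18.0 − 5.50)/1.5 = 8.34 s

Phase 2 (constant speed): v₀ = 18.0 m/s, a = 0 m/s².
v = v₀ + at = 18.0 + (0)(6.5) = 18.0 m/s
Δx = v₀t + ½at² = 18.0·6.5 + 0.5·0·6.5² = 117 m

Phase 3 (decelerating): v₀ = 18.0 m/s, a = -2.2 m/s².
v = v₀ + at → t = (0 − 18.0) / -2.2 = 8.18 s
v² = v₀² + 2aΔx → Δx = (0² − 18.0²)/(2·-2.2) = 73.7 m
Total distance = 98.0 + 117 + 73.7 = 289 m

288.74 m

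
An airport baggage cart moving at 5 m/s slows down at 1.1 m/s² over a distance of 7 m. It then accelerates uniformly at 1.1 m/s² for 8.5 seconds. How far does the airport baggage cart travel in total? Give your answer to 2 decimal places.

73.07 m

Phase 1 (decelerating): v₀ = 5.00 m/s, a = -1.1 m/s².
v² = v₀² + 2aΔx = 5.00² + 2·-1.1·7 = 9.60 → v = 3.10 m/s
t = (v − v₀)/a = (3.10 − 5.00)/-1.1 = 1.73 s

Phase 2 (accelerating): v₀ = 3.10 m/s, a = 1.1 m/s².
v = v₀ + at = 3.10 + (1.1)(8.5) = 12.4 m/s
Δx = v₀t + ½at² = 3.10·8.5 + 0.5·1.1·8.5² = 66.1 m
Total distance = 7.00 + 66.1 = 73.1 m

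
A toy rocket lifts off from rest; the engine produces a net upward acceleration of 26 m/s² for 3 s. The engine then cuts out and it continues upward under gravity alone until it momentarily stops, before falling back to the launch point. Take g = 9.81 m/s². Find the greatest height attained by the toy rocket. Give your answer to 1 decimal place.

Phase 1 (powered ascent): v₀ = 0 m/s, a = 26 m/s².
v = v₀ + at = 0 + (26)(3) = 78.0 m/s
Δx = v₀t + ½at² = 0·3 + 0.5·26·3² = 117 m

Phase 2 (coasting upward): v₀ = 78.0 m/s, a = -9.81 m/s².
v = v₀ + at → t = (0 − 78.0) / -9.81 = 7.95 s
v² = v₀² + 2aΔx → Δx = (0² − 78.0²)/(2·-9.81) = 310 m
Maximum height = 117 + 310 = 427 m

427.1 m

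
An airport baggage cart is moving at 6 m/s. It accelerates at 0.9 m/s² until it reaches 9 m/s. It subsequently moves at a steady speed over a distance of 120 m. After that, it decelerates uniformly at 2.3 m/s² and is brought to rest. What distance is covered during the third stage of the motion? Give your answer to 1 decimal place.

Phase 1 (accelerating): v₀ = 6.00 m/s, a = 0.9 m/s².
v = v₀ + at → t = (9 − 6.00) / 0.9 = 3.33 s
v² = v₀² + 2aΔx → Δx = (9² − 6.00²)/(2·0.9) = 25.0 m

Phase 2 (constant speed): v₀ = 9.00 m/s, a = 0 m/s².
Constant speed: t = d/v = 120/9.00 = 13.3 s

Phase 3 (decelerating): v₀ = 9.00 m/s, a = -2.3 m/s².
v = v₀ + at → t = (0 − 9.00) / -2.3 = 3.91 s
v² = v₀² + 2aΔx → Δx = (0² − 9.00²)/(2·-2.3) = 17.6 m
Distance in phase 3 = 17.6 m

17.6 m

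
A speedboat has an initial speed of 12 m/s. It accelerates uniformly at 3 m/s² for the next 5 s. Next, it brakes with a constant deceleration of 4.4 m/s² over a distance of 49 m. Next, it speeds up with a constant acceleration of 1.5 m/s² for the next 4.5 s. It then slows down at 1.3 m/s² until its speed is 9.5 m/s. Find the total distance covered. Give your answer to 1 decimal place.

426.3 m

Phase 1 (accelerating): v₀ = 12.0 m/s, a = 3 m/s².
v = v₀ + at = 12.0 + (3)(5) = 27.0 m/s
Δx = v₀t + ½at² = 12.0·5 + 0.5·3·5² = 97.5 m

Phase 2 (decelerating): v₀ = 27.0 m/s, a = -4.4 m/s².
v² = v₀² + 2aΔx = 27.0² + 2·-4.4·49 = 298 → v = 17.3 m/s
t = (v − v₀)/a = (17.3 − 27.0)/-4.4 = 2.21 s

Phase 3 (accelerating): v₀ = 17.3 m/s, a = 1.5 m/s².
v = v₀ + at = 17.3 + (1.5)(4.5) = 24.0 m/s
Δx = v₀t + ½at² = 17.3·4.5 + 0.5·1.5·4.5² = 92.8 m

Phase 4 (decelerating): v₀ = 24.0 m/s, a = -1.3 m/s².
v = v₀ + at → t = (9.5 − 24.0) / -1.3 = 11.2 s
v² = v₀² + 2aΔx → Δx = (9.5² − 24.0²)/(2·-1.3) = 187 m
Total distance = 97.5 + 49.0 + 92.8 + 187 = 426 m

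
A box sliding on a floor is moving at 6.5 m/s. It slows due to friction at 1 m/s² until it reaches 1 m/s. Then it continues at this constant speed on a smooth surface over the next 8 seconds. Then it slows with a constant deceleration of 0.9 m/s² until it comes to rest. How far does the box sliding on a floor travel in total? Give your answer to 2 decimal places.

Phase 1 (decelerating): v₀ = 6.50 m/s, a = -1 m/s².
v = v₀ + at → t = (1 − 6.50) / -1 = 5.50 s
v² = v₀² + 2aΔx → Δx = (1² − 6.50²)/(2·-1) = 20.6 m

Phase 2 (constant speed): v₀ = 1.00 m/s, a = 0 m/s².
v = v₀ + at = 1.00 + (0)(8) = 1.00 m/s
Δx = v₀t + ½at² = 1.00·8 + 0.5·0·8² = 8.00 m

Phase 3 (decelerating): v₀ = 1.00 m/s, a = -0.9 m/s².
v = v₀ + at → t = (0 − 1.00) / -0.9 = 1.11 s
v² = v₀² + 2aΔx → Δx = (0² − 1.00²)/(2·-0.9) = 0.556 m
Total distance = 20.6 + 8.00 + 0.556 = 29.2 m

29.18 m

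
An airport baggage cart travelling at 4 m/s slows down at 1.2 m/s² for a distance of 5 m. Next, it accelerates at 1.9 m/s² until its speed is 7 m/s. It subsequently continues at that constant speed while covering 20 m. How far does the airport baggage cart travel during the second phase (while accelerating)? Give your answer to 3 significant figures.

Phase 1 (decelerating): v₀ = 4.00 m/s, a = -1.2 m/s².
v² = v₀² + 2aΔx = 4.00² + 2·-1.2·5 = 4.00 → v = 2.00 m/s
t = (v − v₀)/a = (2.00 − 4.00)/-1.2 = 1.67 s

Phase 2 (accelerating): v₀ = 2.00 m/s, a = 1.9 m/s².
v = v₀ + at → t = (7 − 2.00) / 1.9 = 2.63 s
v² = v₀² + 2aΔx → Δx = (7² − 2.00²)/(2·1.9) = 11.8 m
Distance in phase 2 = 11.8 m

11.8 m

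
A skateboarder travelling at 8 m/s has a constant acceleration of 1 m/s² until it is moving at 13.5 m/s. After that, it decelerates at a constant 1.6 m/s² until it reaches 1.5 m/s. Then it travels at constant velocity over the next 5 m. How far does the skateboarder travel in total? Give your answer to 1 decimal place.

Phase 1 (accelerating): v₀ = 8.00 m/s, a = 1 m/s².
v = v₀ + at → t = (13.5 − 8.00) / 1 = 5.50 s
v² = v₀² + 2aΔx → Δx = (13.5² − 8.00²)/(2·1) = 59.1 m

Phase 2 (decelerating): v₀ = 13.5 m/s, a = -1.6 m/s².
v = v₀ + at → t = (1.5 − 13.5) / -1.6 = 7.50 s
v² = v₀² + 2aΔx → Δx = (1.5² − 13.5²)/(2·-1.6) = 56.2 m

Phase 3 (constant speed): v₀ = 1.50 m/s, a = 0 m/s².
Constant speed: t = d/v = 5/1.50 = 3.33 s
Total distance = 59.1 + 56.2 + 5.00 = 120 m

120.4 m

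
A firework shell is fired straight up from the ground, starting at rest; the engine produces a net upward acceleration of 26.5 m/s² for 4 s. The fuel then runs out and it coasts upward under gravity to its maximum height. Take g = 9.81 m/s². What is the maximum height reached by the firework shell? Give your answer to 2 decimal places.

Phase 1 (powered ascent): v₀ = 0 m/s, a = 26.5 m/s².
v = v₀ + at = 0 + (26.5)(4) = 106 m/s
Δx = v₀t + ½at² = 0·4 + 0.5·26.5·4² = 212 m

Phase 2 (coasting upward): v₀ = 106 m/s, a = -9.81 m/s².
v = v₀ + at → t = (0 − 106) / -9.81 = 10.8 s
v² = v₀² + 2aΔx → Δx = (0² − 106²)/(2·-9.81) = 573 m
Maximum height = 212 + 573 = 785 m

784.68 m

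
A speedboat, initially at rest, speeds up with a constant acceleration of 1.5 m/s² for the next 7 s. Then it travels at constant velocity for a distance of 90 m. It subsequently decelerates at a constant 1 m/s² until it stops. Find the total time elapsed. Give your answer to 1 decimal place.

Phase 1 (accelerating): v₀ = 0 m/s, a = 1.5 m/s².
v = v₀ + at = 0 + (1.5)(7) = 10.5 m/s
Δx = v₀t + ½at² = 0·7 + 0.5·1.5·7² = 36.8 m

Phase 2 (constant speed): v₀ = 10.5 m/s, a = 0 m/s².
Constant speed: t = d/v = 90/10.5 = 8.57 s

Phase 3 (decelerating): v₀ = 10.5 m/s, a = -1 m/s².
v = v₀ + at → t = (0 − 10.5) / -1 = 10.5 s
v² = v₀² + 2aΔx → Δx = (0² − 10.5²)/(2·-1) = 55.1 m
Total time = 7.00 + 8.57 + 10.5 = 26.1 s

26.1 s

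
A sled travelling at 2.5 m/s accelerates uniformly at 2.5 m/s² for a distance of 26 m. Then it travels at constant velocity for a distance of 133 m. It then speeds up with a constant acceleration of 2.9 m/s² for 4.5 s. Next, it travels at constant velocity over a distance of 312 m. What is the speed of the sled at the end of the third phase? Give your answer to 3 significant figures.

24.7 m/s

Phase 1 (accelerating): v₀ = 2.50 m/s, a = 2.5 m/s².
v² = v₀² + 2aΔx = 2.50² + 2·2.5·26 = 136 → v = 11.7 m/s
t = (v − v₀)/a = (11.7 − 2.50)/2.5 = 3.67 s

Phase 2 (constant speed): v₀ = 11.7 m/s, a = 0 m/s².
Constant speed: t = d/v = 133/11.7 = 11.4 s

Phase 3 (accelerating): v₀ = 11.7 m/s, a = 2.9 m/s².
v = v₀ + at = 11.7 + (2.9)(4.5) = 24.7 m/s
Δx = v₀t + ½at² = 11.7·4.5 + 0.5·2.9·4.5² = 81.9 m
Speed at end of phase 3 = 24.7 m/s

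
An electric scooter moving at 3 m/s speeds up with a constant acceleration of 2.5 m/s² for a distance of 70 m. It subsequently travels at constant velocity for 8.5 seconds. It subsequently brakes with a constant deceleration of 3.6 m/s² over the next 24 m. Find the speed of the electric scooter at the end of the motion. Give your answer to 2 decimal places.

Phase 1 (accelerating): v₀ = 3.00 m/s, a = 2.5 m/s².
v² = v₀² + 2aΔx = 3.00² + 2·2.5·70 = 359 → v = 18.9 m/s
t = (v − v₀)/a = (18.9 − 3.00)/2.5 = 6.38 s

Phase 2 (constant speed): v₀ = 18.9 m/s, a = 0 m/s².
v = v₀ + at = 18.9 + (0)(8.5) = 18.9 m/s
Δx = v₀t + ½at² = 18.9·8.5 + 0.5·0·8.5² = 161 m

Phase 3 (decelerating): v₀ = 18.9 m/s, a = -3.6 m/s².
v² = v₀² + 2aΔx = 18.9² + 2·-3.6·24 = 186 → v = 13.6 m/s
t = (v − v₀)/a = (13.6 − 18.9)/-3.6 = 1.47 s
Final speed = 13.6 m/s

13.65 m/s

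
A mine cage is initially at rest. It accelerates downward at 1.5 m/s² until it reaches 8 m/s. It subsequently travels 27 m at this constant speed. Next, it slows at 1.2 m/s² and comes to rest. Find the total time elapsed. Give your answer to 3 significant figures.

Phase 1 (accelerating): v₀ = 0 m/s, a = 1.5 m/s².
v = v₀ + at → t = (8 − 0) / 1.5 = 5.33 s
v² = v₀² + 2aΔx → Δx = (8² − 0²)/(2·1.5) = 21.3 m

Phase 2 (constant speed): v₀ = 8.00 m/s, a = 0 m/s².
Constant speed: t = d/v = 27/8.00 = 3.38 s

Phase 3 (decelerating): v₀ = 8.00 m/s, a = -1.2 m/s².
v = v₀ + at → t = (0 − 8.00) / -1.2 = 6.67 s
v² = v₀² + 2aΔx → Δx = (0² − 8.00²)/(2·-1.2) = 26.7 m
Total time = 5.33 + 3.38 + 6.67 = 15.4 s

15.4 s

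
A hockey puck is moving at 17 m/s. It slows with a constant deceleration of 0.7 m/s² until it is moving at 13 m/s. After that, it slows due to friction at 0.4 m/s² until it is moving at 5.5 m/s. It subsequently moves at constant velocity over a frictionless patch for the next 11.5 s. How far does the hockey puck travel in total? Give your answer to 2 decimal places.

Phase 1 (decelerating): v₀ = 17.0 m/s, a = -0.7 m/s².
v = v₀ + at → t = (13 − 17.0) / -0.7 = 5.71 s
v² = v₀² + 2aΔx → Δx = (13² − 17.0²)/(2·-0.7) = 85.7 m

Phase 2 (decelerating): v₀ = 13.0 m/s, a = -0.4 m/s².
v = v₀ + at → t = (5.5 − 13.0) / -0.4 = 18.8 s
v² = v₀² + 2aΔx → Δx = (5.5² − 13.0²)/(2·-0.4) = 173 m

Phase 3 (constant speed): v₀ = 5.50 m/s, a = 0 m/s².
v = v₀ + at = 5.50 + (0)(11.5) = 5.50 m/s
Δx = v₀t + ½at² = 5.50·11.5 + 0.5·0·11.5² = 63.2 m
Total distance = 85.7 + 173 + 63.2 = 322 m

322.40 m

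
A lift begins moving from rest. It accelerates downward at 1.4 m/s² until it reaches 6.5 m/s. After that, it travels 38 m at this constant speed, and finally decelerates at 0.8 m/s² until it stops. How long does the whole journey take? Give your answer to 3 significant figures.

Phase 1 (accelerating): v₀ = 0 m/s, a = 1.4 m/s².
v = v₀ + at → t = (6.5 − 0) / 1.4 = 4.64 s
v² = v₀² + 2aΔx → Δx = (6.5² − 0²)/(2·1.4) = 15.1 m

Phase 2 (constant speed): v₀ = 6.50 m/s, a = 0 m/s².
Constant speed: t = d/v = 38/6.50 = 5.85 s

Phase 3 (decelerating): v₀ = 6.50 m/s, a = -0.8 m/s².
v = v₀ + at → t = (0 − 6.50) / -0.8 = 8.12 s
v² = v₀² + 2aΔx → Δx = (0² − 6.50²)/(2·-0.8) = 26.4 m
Total time = 4.64 + 5.85 + 8.12 = 18.6 s

18.6 s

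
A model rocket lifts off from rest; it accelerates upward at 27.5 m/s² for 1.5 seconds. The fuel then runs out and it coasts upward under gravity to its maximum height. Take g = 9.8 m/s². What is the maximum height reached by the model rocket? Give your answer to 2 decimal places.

117.75 m

Phase 1 (powered ascent): v₀ = 0 m/s, a = 27.5 m/s².
v = v₀ + at = 0 + (27.5)(1.5) = 41.2 m/s
Δx = v₀t + ½at² = 0·1.5 + 0.5·27.5·1.5² = 30.9 m

Phase 2 (coasting upward): v₀ = 41.2 m/s, a = -9.8 m/s².
v = v₀ + at → t = (0 − 41.2) / -9.8 = 4.21 s
v² = v₀² + 2aΔx → Δx = (0² − 41.2²)/(2·-9.8) = 86.8 m
Maximum height = 30.9 + 86.8 = 118 m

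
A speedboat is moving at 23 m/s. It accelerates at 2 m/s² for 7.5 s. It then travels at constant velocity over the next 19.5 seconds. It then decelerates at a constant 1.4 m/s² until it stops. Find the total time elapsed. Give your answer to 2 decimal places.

54.14 s

Phase 1 (accelerating): v₀ = 23.0 m/s, a = 2 m/s².
v = v₀ + at = 23.0 + (2)(7.5) = 38.0 m/s
Δx = v₀t + ½at² = 23.0·7.5 + 0.5·2·7.5² = 229 m

Phase 2 (constant speed): v₀ = 38.0 m/s, a = 0 m/s².
v = v₀ + at = 38.0 + (0)(19.5) = 38.0 m/s
Δx = v₀t + ½at² = 38.0·19.5 + 0.5·0·19.5² = 741 m

Phase 3 (decelerating): v₀ = 38.0 m/s, a = -1.4 m/s².
v = v₀ + at → t = (0 − 38.0) / -1.4 = 27.1 s
v² = v₀² + 2aΔx → Δx = (0² − 38.0²)/(2·-1.4) = 516 m
Total time = 7.50 + 19.5 + 27.1 = 54.1 s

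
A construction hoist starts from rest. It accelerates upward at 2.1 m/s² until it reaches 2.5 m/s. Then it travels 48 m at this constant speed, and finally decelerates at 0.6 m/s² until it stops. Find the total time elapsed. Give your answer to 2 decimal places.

Phase 1 (accelerating): v₀ = 0 m/s, a = 2.1 m/s².
v = v₀ + at → t = (2.5 − 0) / 2.1 = 1.19 s
v² = v₀² + 2aΔx → Δx = (2.5² − 0²)/(2·2.1) = 1.49 m

Phase 2 (constant speed): v₀ = 2.50 m/s, a = 0 m/s².
Constant speed: t = d/v = 48/2.50 = 19.2 s

Phase 3 (decelerating): v₀ = 2.50 m/s, a = -0.6 m/s².
v = v₀ + at → t = (0 − 2.50) / -0.6 = 4.17 s
v² = v₀² + 2aΔx → Δx = (0² − 2.50²)/(2·-0.6) = 5.21 m
Total time = 1.19 + 19.2 + 4.17 = 24.6 s

24.56 s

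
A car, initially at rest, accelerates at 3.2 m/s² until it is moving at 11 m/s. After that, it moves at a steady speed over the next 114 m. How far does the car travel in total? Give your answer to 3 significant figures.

Phase 1 (accelerating): v₀ = 0 m/s, a = 3.2 m/s².
v = v₀ + at → t = (11 − 0) / 3.2 = 3.44 s
v² = v₀² + 2aΔx → Δx = (11² − 0²)/(2·3.2) = 18.9 m

Phase 2 (constant speed): v₀ = 11.0 m/s, a = 0 m/s².
Constant speed: t = d/v = 114/11.0 = 10.4 s
Total distance = 18.9 + 114 = 133 m

133 m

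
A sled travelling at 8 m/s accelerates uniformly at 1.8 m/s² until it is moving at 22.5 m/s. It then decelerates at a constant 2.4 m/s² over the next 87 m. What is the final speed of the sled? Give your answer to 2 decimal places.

9.42 m/s

Phase 1 (accelerating): v₀ = 8.00 m/s, a = 1.8 m/s².
v = v₀ + at → t = (22.5 − 8.00) / 1.8 = 8.06 s
v² = v₀² + 2aΔx → Δx = (22.5² − 8.00²)/(2·1.8) = 123 m

Phase 2 (decelerating): v₀ = 22.5 m/s, a = -2.4 m/s².
v² = v₀² + 2aΔx = 22.5² + 2·-2.4·87 = 88.7 → v = 9.42 m/s
t = (v − v₀)/a = (9.42 − 22.5)/-2.4 = 5.45 s
Final speed = 9.42 m/s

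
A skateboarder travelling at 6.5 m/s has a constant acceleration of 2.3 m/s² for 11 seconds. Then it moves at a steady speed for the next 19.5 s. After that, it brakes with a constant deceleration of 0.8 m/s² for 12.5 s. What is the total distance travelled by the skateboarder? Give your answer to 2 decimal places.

1165.75 m

Phase 1 (accelerating): v₀ = 6.50 m/s, a = 2.3 m/s².
v = v₀ + at = 6.50 + (2.3)(11) = 31.8 m/s
Δx = v₀t + ½at² = 6.50·11 + 0.5·2.3·11² = 211 m

Phase 2 (constant speed): v₀ = 31.8 m/s, a = 0 m/s².
v = v₀ + at = 31.8 + (0)(19.5) = 31.8 m/s
Δx = v₀t + ½at² = 31.8·19.5 + 0.5·0·19.5² = 620 m

Phase 3 (decelerating): v₀ = 31.8 m/s, a = -0.8 m/s².
v = v₀ + at = 31.8 + (-0.8)(12.5) = 21.8 m/s
Δx = v₀t + ½at² = 31.8·12.5 + 0.5·-0.8·12.5² = 335 m
Total distance = 211 + 620 + 335 = 1170 m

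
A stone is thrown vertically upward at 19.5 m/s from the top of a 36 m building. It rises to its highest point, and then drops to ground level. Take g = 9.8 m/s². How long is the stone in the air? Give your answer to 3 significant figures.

Phase 1 (rising): v₀ = 19.5 m/s, a = -9.8 m/s².
v = v₀ + at → t = (0 − 19.5) / -9.8 = 1.99 s
v² = v₀² + 2aΔx → Δx = (0² − 19.5²)/(2·-9.8) = 19.4 m

Phase 2 (falling): v₀ = 0 m/s, a = -9.8 m/s².
Falls 55.4 m from rest: t = √(2·55.4/9.8) = 3.36 s; v = g·t = 33.0 m/s.
Total time = 1.99 + 3.36 = 5.35 s

5.35 s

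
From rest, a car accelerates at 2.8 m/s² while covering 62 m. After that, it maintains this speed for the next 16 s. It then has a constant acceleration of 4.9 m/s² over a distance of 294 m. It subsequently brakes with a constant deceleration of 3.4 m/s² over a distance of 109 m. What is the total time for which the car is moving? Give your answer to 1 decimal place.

Phase 1 (accelerating): v₀ = 0 m/s, a = 2.8 m/s².
v² = v₀² + 2aΔx = 0² + 2·2.8·62 = 347 → v = 18.6 m/s
t = (v − v₀)/a = (18.6 − 0)/2.8 = 6.65 s

Phase 2 (constant speed): v₀ = 18.6 m/s, a = 0 m/s².
v = v₀ + at = 18.6 + (0)(16) = 18.6 m/s
Δx = v₀t + ½at² = 18.6·16 + 0.5·0·16² = 298 m

Phase 3 (accelerating): v₀ = 18.6 m/s, a = 4.9 m/s².
v² = v₀² + 2aΔx = 18.6² + 2·4.9·294 = 3230 → v = 56.8 m/s
t = (v − v₀)/a = (56.8 − 18.6)/4.9 = 7.79 s

Phase 4 (decelerating): v₀ = 56.8 m/s, a = -3.4 m/s².
v² = v₀² + 2aΔx = 56.8² + 2·-3.4·109 = 2490 → v = 49.9 m/s
t = (v − v₀)/a = (49.9 − 56.8)/-3.4 = 2.04 s
Total time = 6.65 + 16.0 + 7.79 + 2.04 = 32.5 s

32.5 s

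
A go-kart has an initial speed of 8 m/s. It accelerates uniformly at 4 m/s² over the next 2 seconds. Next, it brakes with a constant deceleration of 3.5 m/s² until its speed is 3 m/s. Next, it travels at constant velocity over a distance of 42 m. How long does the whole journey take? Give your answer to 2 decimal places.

Phase 1 (accelerating): v₀ = 8.00 m/s, a = 4 m/s².
v = v₀ + at = 8.00 + (4)(2) = 16.0 m/s
Δx = v₀t + ½at² = 8.00·2 + 0.5·4·2² = 24.0 m

Phase 2 (decelerating): v₀ = 16.0 m/s, a = -3.5 m/s².
v = v₀ + at → t = (3 − 16.0) / -3.5 = 3.71 s
v² = v₀² + 2aΔx → Δx = (3² − 16.0²)/(2·-3.5) = 35.3 m

Phase 3 (constant speed): v₀ = 3.00 m/s, a = 0 m/s².
Constant speed: t = d/v = 42/3.00 = 14.0 s
Total time = 2.00 + 3.71 + 14.0 = 19.7 s

19.71 s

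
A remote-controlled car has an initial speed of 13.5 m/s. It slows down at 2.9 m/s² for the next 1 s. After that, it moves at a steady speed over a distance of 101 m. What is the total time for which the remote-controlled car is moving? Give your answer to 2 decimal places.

Phase 1 (decelerating): v₀ = 13.5 m/s, a = -2.9 m/s².
v = v₀ + at = 13.5 + (-2.9)(1) = 10.6 m/s
Δx = v₀t + ½at² = 13.5·1 + 0.5·-2.9·1² = 12.1 m

Phase 2 (constant speed): v₀ = 10.6 m/s, a = 0 m/s².
Constant speed: t = d/v = 101/10.6 = 9.53 s
Total time = 1.00 + 9.53 = 10.5 s

10.53 s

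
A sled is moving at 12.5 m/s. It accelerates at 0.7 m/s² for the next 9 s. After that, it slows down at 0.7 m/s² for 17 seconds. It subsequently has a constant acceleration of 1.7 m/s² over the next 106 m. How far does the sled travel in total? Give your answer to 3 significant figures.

465 m

Phase 1 (accelerating): v₀ = 12.5 m/s, a = 0.7 m/s².
v = v₀ + at = 12.5 + (0.7)(9) = 18.8 m/s
Δx = v₀t + ½at² = 12.5·9 + 0.5·0.7·9² = 141 m

Phase 2 (decelerating): v₀ = 18.8 m/s, a = -0.7 m/s².
v = v₀ + at = 18.8 + (-0.7)(17) = 6.90 m/s
Δx = v₀t + ½at² = 18.8·17 + 0.5·-0.7·17² = 218 m

Phase 3 (accelerating): v₀ = 6.90 m/s, a = 1.7 m/s².
v² = v₀² + 2aΔx = 6.90² + 2·1.7·106 = 408 → v = 20.2 m/s
t = (v − v₀)/a = (20.2 − 6.90)/1.7 = 7.82 s
Total distance = 141 + 218 + 106 = 465 m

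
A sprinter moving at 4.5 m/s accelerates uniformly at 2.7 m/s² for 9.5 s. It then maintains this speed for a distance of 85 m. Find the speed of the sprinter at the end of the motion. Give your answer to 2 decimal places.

30.15 m/s

Phase 1 (accelerating): v₀ = 4.50 m/s, a = 2.7 m/s².
v = v₀ + at = 4.50 + (2.7)(9.5) = 30.2 m/s
Δx = v₀t + ½at² = 4.50·9.5 + 0.5·2.7·9.5² = 165 m

Phase 2 (constant speed): v₀ = 30.2 m/s, a = 0 m/s².
Constant speed: t = d/v = 85/30.2 = 2.82 s
Final speed = 30.2 m/s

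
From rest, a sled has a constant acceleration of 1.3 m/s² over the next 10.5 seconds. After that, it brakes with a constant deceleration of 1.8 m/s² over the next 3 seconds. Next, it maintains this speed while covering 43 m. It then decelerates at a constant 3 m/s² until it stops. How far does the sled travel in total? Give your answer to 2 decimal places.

158.86 m

Phase 1 (accelerating): v₀ = 0 m/s, a = 1.3 m/s².
v = v₀ + at = 0 + (1.3)(10.5) = 13.7 m/s
Δx = v₀t + ½at² = 0·10.5 + 0.5·1.3·10.5² = 71.7 m

Phase 2 (decelerating): v₀ = 13.7 m/s, a = -1.8 m/s².
v = v₀ + at = 13.7 + (-1.8)(3) = 8.25 m/s
Δx = v₀t + ½at² = 13.7·3 + 0.5·-1.8·3² = 32.9 m

Phase 3 (constant speed): v₀ = 8.25 m/s, a = 0 m/s².
Constant speed: t = d/v = 43/8.25 = 5.21 s

Phase 4 (decelerating): v₀ = 8.25 m/s, a = -3 m/s².
v = v₀ + at → t = (0 − 8.25) / -3 = 2.75 s
v² = v₀² + 2aΔx → Δx = (0² − 8.25²)/(2·-3) = 11.3 m
Total distance = 71.7 + 32.9 + 43.0 + 11.3 = 159 m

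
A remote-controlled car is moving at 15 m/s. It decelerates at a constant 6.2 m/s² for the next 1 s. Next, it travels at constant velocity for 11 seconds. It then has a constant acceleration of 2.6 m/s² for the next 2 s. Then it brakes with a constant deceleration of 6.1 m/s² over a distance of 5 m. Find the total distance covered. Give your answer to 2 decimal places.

Phase 1 (decelerating): v₀ = 15.0 m/s, a = -6.2 m/s².
v = v₀ + at = 15.0 + (-6.2)(1) = 8.80 m/s
Δx = v₀t + ½at² = 15.0·1 + 0.5·-6.2·1² = 11.9 m

Phase 2 (constant speed): v₀ = 8.80 m/s, a = 0 m/s².
v = v₀ + at = 8.80 + (0)(11) = 8.80 m/s
Δx = v₀t + ½at² = 8.80·11 + 0.5·0·11² = 96.8 m

Phase 3 (accelerating): v₀ = 8.80 m/s, a = 2.6 m/s².
v = v₀ + at = 8.80 + (2.6)(2) = 14.0 m/s
Δx = v₀t + ½at² = 8.80·2 + 0.5·2.6·2² = 22.8 m

Phase 4 (decelerating): v₀ = 14.0 m/s, a = -6.1 m/s².
v² = v₀² + 2aΔx = 14.0² + 2·-6.1·5 = 135 → v = 11.6 m/s
t = (v − v₀)/a = (11.6 − 14.0)/-6.1 = 0.390 s
Total distance = 11.9 + 96.8 + 22.8 + 5.00 = 136 m

136.50 m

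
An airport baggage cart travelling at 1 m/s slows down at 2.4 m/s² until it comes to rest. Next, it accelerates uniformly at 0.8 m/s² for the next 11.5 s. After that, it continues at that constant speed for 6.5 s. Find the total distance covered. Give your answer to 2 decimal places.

112.91 m

Phase 1 (decelerating): v₀ = 1.00 m/s, a = -2.4 m/s².
v = v₀ + at → t = (0 − 1.00) / -2.4 = 0.417 s
v² = v₀² + 2aΔx → Δx = (0² − 1.00²)/(2·-2.4) = 0.208 m

Phase 2 (accelerating): v₀ = 0 m/s, a = 0.8 m/s².
v = v₀ + at = 0 + (0.8)(11.5) = 9.20 m/s
Δx = v₀t + ½at² = 0·11.5 + 0.5·0.8·11.5² = 52.9 m

Phase 3 (constant speed): v₀ = 9.20 m/s, a = 0 m/s².
v = v₀ + at = 9.20 + (0)(6.5) = 9.20 m/s
Δx = v₀t + ½at² = 9.20·6.5 + 0.5·0·6.5² = 59.8 m
Total distance = 0.208 + 52.9 + 59.8 = 113 m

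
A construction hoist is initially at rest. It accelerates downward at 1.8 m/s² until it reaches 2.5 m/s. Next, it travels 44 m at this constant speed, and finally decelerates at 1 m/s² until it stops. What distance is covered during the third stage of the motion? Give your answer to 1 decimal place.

Phase 1 (accelerating): v₀ = 0 m/s, a = 1.8 m/s².
v = v₀ + at → t = (2.5 − 0) / 1.8 = 1.39 s
v² = v₀² + 2aΔx → Δx = (2.5² − 0²)/(2·1.8) = 1.74 m

Phase 2 (constant speed): v₀ = 2.50 m/s, a = 0 m/s².
Constant speed: t = d/v = 44/2.50 = 17.6 s

Phase 3 (decelerating): v₀ = 2.50 m/s, a = -1 m/s².
v = v₀ + at → t = (0 − 2.50) / -1 = 2.50 s
v² = v₀² + 2aΔx → Δx = (0² − 2.50²)/(2·-1) = 3.12 m
Distance in phase 3 = 3.12 m

3.1 m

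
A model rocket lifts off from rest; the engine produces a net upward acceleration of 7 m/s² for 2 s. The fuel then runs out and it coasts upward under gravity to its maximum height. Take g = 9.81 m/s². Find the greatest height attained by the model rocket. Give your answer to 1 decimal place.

Phase 1 (powered ascent): v₀ = 0 m/s, a = 7 m/s².
v = v₀ + at = 0 + (7)(2) = 14.0 m/s
Δx = v₀t + ½at² = 0·2 + 0.5·7·2² = 14.0 m

Phase 2 (coasting upward): v₀ = 14.0 m/s, a = -9.81 m/s².
v = v₀ + at → t = (0 − 14.0) / -9.81 = 1.43 s
v² = v₀² + 2aΔx → Δx = (0² − 14.0²)/(2·-9.81) = 9.99 m
Maximum height = 14.0 + 9.99 = 24.0 m

24.0 m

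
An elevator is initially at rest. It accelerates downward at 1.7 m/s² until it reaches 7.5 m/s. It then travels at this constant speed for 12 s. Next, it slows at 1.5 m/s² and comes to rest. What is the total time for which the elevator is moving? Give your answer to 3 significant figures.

21.4 s

Phase 1 (accelerating): v₀ = 0 m/s, a = 1.7 m/s².
v = v₀ + at → t = (7.5 − 0) / 1.7 = 4.41 s
v² = v₀² + 2aΔx → Δx = (7.5² − 0²)/(2·1.7) = 16.5 m

Phase 2 (constant speed): v₀ = 7.50 m/s, a = 0 m/s².
v = v₀ + at = 7.50 + (0)(12) = 7.50 m/s
Δx = v₀t + ½at² = 7.50·12 + 0.5·0·12² = 90.0 m

Phase 3 (decelerating): v₀ = 7.50 m/s, a = -1.5 m/s².
v = v₀ + at → t = (0 − 7.50) / -1.5 = 5.00 s
v² = v₀² + 2aΔx → Δx = (0² − 7.50²)/(2·-1.5) = 18.8 m
Total time = 4.41 + 12.0 + 5.00 = 21.4 s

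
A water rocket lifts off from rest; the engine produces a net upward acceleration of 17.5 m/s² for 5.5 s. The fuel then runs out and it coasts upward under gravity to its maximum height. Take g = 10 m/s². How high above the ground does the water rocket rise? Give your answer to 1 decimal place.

727.9 m

Phase 1 (powered ascent): v₀ = 0 m/s, a = 17.5 m/s².
v = v₀ + at = 0 + (17.5)(5.5) = 96.2 m/s
Δx = v₀t + ½at² = 0·5.5 + 0.5·17.5·5.5² = 265 m

Phase 2 (coasting upward): v₀ = 96.2 m/s, a = -10 m/s².
v = v₀ + at → t = (0 − 96.2) / -10 = 9.62 s
v² = v₀² + 2aΔx → Δx = (0² − 96.2²)/(2·-10) = 463 m
Maximum height = 265 + 463 = 728 m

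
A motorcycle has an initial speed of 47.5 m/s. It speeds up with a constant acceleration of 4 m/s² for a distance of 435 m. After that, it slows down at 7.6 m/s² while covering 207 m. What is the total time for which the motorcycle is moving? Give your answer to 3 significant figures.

Phase 1 (accelerating): v₀ = 47.5 m/s, a = 4 m/s².
v² = v₀² + 2aΔx = 47.5² + 2·4·435 = 5740 → v = 75.7 m/s
t = (v − v₀)/a = (75.7 − 47.5)/4 = 7.06 s

Phase 2 (decelerating): v₀ = 75.7 m/s, a = -7.6 m/s².
v² = v₀² + 2aΔx = 75.7² + 2·-7.6·207 = 2590 → v = 50.9 m/s
t = (v − v₀)/a = (50.9 − 75.7)/-7.6 = 3.27 s
Total time = 7.06 + 3.27 = 10.3 s

10.3 s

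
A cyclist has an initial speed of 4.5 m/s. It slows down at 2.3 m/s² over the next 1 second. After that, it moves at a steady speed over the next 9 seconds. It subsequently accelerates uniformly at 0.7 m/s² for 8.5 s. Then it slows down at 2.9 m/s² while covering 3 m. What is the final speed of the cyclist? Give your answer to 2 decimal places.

Phase 1 (decelerating): v₀ = 4.50 m/s, a = -2.3 m/s².
v = v₀ + at = 4.50 + (-2.3)(1) = 2.20 m/s
Δx = v₀t + ½at² = 4.50·1 + 0.5·-2.3·1² = 3.35 m

Phase 2 (constant speed): v₀ = 2.20 m/s, a = 0 m/s².
v = v₀ + at = 2.20 + (0)(9) = 2.20 m/s
Δx = v₀t + ½at² = 2.20·9 + 0.5·0·9² = 19.8 m

Phase 3 (accelerating): v₀ = 2.20 m/s, a = 0.7 m/s².
v = v₀ + at = 2.20 + (0.7)(8.5) = 8.15 m/s
Δx = v₀t + ½at² = 2.20·8.5 + 0.5·0.7·8.5² = 44.0 m

Phase 4 (decelerating): v₀ = 8.15 m/s, a = -2.9 m/s².
v² = v₀² + 2aΔx = 8.15² + 2·-2.9·3 = 49.0 → v = 7.00 m/s
t = (v − v₀)/a = (7.00 − 8.15)/-2.9 = 0.396 s
Final speed = 7.00 m/s

7.00 m/s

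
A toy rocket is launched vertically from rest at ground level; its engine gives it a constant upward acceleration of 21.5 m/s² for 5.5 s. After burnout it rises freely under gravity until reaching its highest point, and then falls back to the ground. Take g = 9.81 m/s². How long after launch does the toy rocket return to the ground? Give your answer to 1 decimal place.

32.1 s

Phase 1 (powered ascent): v₀ = 0 m/s, a = 21.5 m/s².
v = v₀ + at = 0 + (21.5)(5.5) = 118 m/s
Δx = v₀t + ½at² = 0·5.5 + 0.5·21.5·5.5² = 325 m

Phase 2 (coasting upward): v₀ = 118 m/s, a = -9.81 m/s².
v = v₀ + at → t = (0 − 118) / -9.81 = 12.1 s
v² = v₀² + 2aΔx → Δx = (0² − 118²)/(2·-9.81) = 713 m

Phase 3 (free fall): v₀ = 0 m/s, a = -9.81 m/s².
Falls 1040 m from rest: t = √(2·1040/9.81) = 14.5 s; v = g·t = 143 m/s.
Total time = 5.50 + 12.1 + 14.5 = 32.1 s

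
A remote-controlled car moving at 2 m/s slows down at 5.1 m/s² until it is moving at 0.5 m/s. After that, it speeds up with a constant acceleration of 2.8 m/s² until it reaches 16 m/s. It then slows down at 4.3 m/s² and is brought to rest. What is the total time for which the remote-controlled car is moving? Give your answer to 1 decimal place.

Phase 1 (decelerating): v₀ = 2.00 m/s, a = -5.1 m/s².
v = v₀ + at → t = (0.5 − 2.00) / -5.1 = 0.294 s
v² = v₀² + 2aΔx → Δx = (0.5² − 2.00²)/(2·-5.1) = 0.368 m

Phase 2 (accelerating): v₀ = 0.500 m/s, a = 2.8 m/s².
v = v₀ + at → t = (16 − 0.500) / 2.8 = 5.54 s
v² = v₀² + 2aΔx → Δx = (16² − 0.500²)/(2·2.8) = 45.7 m

Phase 3 (decelerating): v₀ = 16.0 m/s, a = -4.3 m/s².
v = v₀ + at → t = (0 − 16.0) / -4.3 = 3.72 s
v² = v₀² + 2aΔx → Δx = (0² − 16.0²)/(2·-4.3) = 29.8 m
Total time = 0.294 + 5.54 + 3.72 = 9.55 s

9.6 s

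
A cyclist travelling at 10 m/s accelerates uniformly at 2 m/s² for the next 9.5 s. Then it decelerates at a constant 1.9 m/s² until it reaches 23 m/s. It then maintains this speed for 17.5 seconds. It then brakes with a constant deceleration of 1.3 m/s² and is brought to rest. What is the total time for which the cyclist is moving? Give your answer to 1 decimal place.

Phase 1 (accelerating): v₀ = 10.0 m/s, a = 2 m/s².
v = v₀ + at = 10.0 + (2)(9.5) = 29.0 m/s
Δx = v₀t + ½at² = 10.0·9.5 + 0.5·2·9.5² = 185 m

Phase 2 (decelerating): v₀ = 29.0 m/s, a = -1.9 m/s².
v = v₀ + at → t = (23 − 29.0) / -1.9 = 3.16 s
v² = v₀² + 2aΔx → Δx = (23² − 29.0²)/(2·-1.9) = 82.1 m

Phase 3 (constant speed): v₀ = 23.0 m/s, a = 0 m/s².
v = v₀ + at = 23.0 + (0)(17.5) = 23.0 m/s
Δx = v₀t + ½at² = 23.0·17.5 + 0.5·0·17.5² = 402 m

Phase 4 (decelerating): v₀ = 23.0 m/s, a = -1.3 m/s².
v = v₀ + at → t = (0 − 23.0) / -1.3 = 17.7 s
v² = v₀² + 2aΔx → Δx = (0² − 23.0²)/(2·-1.3) = 203 m
Total time = 9.50 + 3.16 + 17.5 + 17.7 = 47.9 s

47.9 s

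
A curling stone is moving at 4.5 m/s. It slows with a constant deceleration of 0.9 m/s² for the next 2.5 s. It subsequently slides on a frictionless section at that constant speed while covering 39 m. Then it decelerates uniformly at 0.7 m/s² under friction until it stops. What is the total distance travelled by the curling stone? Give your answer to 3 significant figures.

Phase 1 (decelerating): v₀ = 4.50 m/s, a = -0.9 m/s².
v = v₀ + at = 4.50 + (-0.9)(2.5) = 2.25 m/s
Δx = v₀t + ½at² = 4.50·2.5 + 0.5·-0.9·2.5² = 8.44 m

Phase 2 (constant speed): v₀ = 2.25 m/s, a = 0 m/s².
Constant speed: t = d/v = 39/2.25 = 17.3 s

Phase 3 (decelerating): v₀ = 2.25 m/s, a = -0.7 m/s².
v = v₀ + at → t = (0 − 2.25) / -0.7 = 3.21 s
v² = v₀² + 2aΔx → Δx = (0² − 2.25²)/(2·-0.7) = 3.62 m
Total distance = 8.44 + 39.0 + 3.62 = 51.1 m

51.1 m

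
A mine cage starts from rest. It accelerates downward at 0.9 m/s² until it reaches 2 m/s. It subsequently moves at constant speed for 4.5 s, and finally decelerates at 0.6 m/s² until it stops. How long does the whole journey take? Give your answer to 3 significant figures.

Phase 1 (accelerating): v₀ = 0 m/s, a = 0.9 m/s².
v = v₀ + at → t = (2 − 0) / 0.9 = 2.22 s
v² = v₀² + 2aΔx → Δx = (2² − 0²)/(2·0.9) = 2.22 m

Phase 2 (constant speed): v₀ = 2.00 m/s, a = 0 m/s².
v = v₀ + at = 2.00 + (0)(4.5) = 2.00 m/s
Δx = v₀t + ½at² = 2.00·4.5 + 0.5·0·4.5² = 9.00 m

Phase 3 (decelerating): v₀ = 2.00 m/s, a = -0.6 m/s².
v = v₀ + at → t = (0 − 2.00) / -0.6 = 3.33 s
v² = v₀² + 2aΔx → Δx = (0² − 2.00²)/(2·-0.6) = 3.33 m
Total time = 2.22 + 4.50 + 3.33 = 10.1 s

10.1 s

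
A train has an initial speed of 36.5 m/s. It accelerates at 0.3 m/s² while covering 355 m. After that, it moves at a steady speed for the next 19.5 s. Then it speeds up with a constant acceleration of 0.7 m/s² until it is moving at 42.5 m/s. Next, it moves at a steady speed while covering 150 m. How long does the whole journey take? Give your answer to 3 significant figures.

Phase 1 (accelerating): v₀ = 36.5 m/s, a = 0.3 m/s².
v² = v₀² + 2aΔx = 36.5² + 2·0.3·355 = 1550 → v = 39.3 m/s
t = (v − v₀)/a = (39.3 − 36.5)/0.3 = 9.37 s

Phase 2 (constant speed): v₀ = 39.3 m/s, a = 0 m/s².
v = v₀ + at = 39.3 + (0)(19.5) = 39.3 m/s
Δx = v₀t + ½at² = 39.3·19.5 + 0.5·0·19.5² = 767 m

Phase 3 (accelerating): v₀ = 39.3 m/s, a = 0.7 m/s².
v = v₀ + at → t = (42.5 − 39.3) / 0.7 = 4.56 s
v² = v₀² + 2aΔx → Δx = (42.5² − 39.3²)/(2·0.7) = 186 m

Phase 4 (constant speed): v₀ = 42.5 m/s, a = 0 m/s².
Constant speed: t = d/v = 150/42.5 = 3.53 s
Total time = 9.37 + 19.5 + 4.56 + 3.53 = 37.0 s

37.0 s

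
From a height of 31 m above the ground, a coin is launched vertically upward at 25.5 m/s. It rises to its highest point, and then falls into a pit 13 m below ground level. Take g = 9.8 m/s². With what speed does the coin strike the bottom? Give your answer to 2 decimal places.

Phase 1 (rising): v₀ = 25.5 m/s, a = -9.8 m/s².
v = v₀ + at → t = (0 − 25.5) / -9.8 = 2.60 s
v² = v₀² + 2aΔx → Δx = (0² − 25.5²)/(2·-9.8) = 33.2 m

Phase 2 (falling): v₀ = 0 m/s, a = -9.8 m/s².
Falls 77.2 m from rest: t = √(2·77.2/9.8) = 3.97 s; v = g·t = 38.9 m/s.
Final speed = 38.9 m/s

38.89 m/s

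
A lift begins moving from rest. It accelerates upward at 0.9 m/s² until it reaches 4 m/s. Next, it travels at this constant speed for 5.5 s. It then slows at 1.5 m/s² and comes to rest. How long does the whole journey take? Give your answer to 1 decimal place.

Phase 1 (accelerating): v₀ = 0 m/s, a = 0.9 m/s².
v = v₀ + at → t = (4 − 0) / 0.9 = 4.44 s
v² = v₀² + 2aΔx → Δx = (4² − 0²)/(2·0.9) = 8.89 m

Phase 2 (constant speed): v₀ = 4.00 m/s, a = 0 m/s².
v = v₀ + at = 4.00 + (0)(5.5) = 4.00 m/s
Δx = v₀t + ½at² = 4.00·5.5 + 0.5·0·5.5² = 22.0 m

Phase 3 (decelerating): v₀ = 4.00 m/s, a = -1.5 m/s².
v = v₀ + at → t = (0 − 4.00) / -1.5 = 2.67 s
v² = v₀² + 2aΔx → Δx = (0² − 4.00²)/(2·-1.5) = 5.33 m
Total time = 4.44 + 5.50 + 2.67 = 12.6 s

12.6 s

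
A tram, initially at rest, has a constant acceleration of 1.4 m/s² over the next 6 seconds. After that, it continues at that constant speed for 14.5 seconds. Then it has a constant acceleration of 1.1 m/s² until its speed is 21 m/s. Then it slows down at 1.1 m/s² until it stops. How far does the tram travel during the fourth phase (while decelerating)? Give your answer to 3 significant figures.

200 m

Phase 1 (accelerating): v₀ = 0 m/s, a = 1.4 m/s².
v = v₀ + at = 0 + (1.4)(6) = 8.40 m/s
Δx = v₀t + ½at² = 0·6 + 0.5·1.4·6² = 25.2 m

Phase 2 (constant speed): v₀ = 8.40 m/s, a = 0 m/s².
v = v₀ + at = 8.40 + (0)(14.5) = 8.40 m/s
Δx = v₀t + ½at² = 8.40·14.5 + 0.5·0·14.5² = 122 m

Phase 3 (accelerating): v₀ = 8.40 m/s, a = 1.1 m/s².
v = v₀ + at → t = (21 − 8.40) / 1.1 = 11.5 s
v² = v₀² + 2aΔx → Δx = (21² − 8.40²)/(2·1.1) = 168 m

Phase 4 (decelerating): v₀ = 21.0 m/s, a = -1.1 m/s².
v = v₀ + at → t = (0 − 21.0) / -1.1 = 19.1 s
v² = v₀² + 2aΔx → Δx = (0² − 21.0²)/(2·-1.1) = 200 m
Distance in phase 4 = 200 m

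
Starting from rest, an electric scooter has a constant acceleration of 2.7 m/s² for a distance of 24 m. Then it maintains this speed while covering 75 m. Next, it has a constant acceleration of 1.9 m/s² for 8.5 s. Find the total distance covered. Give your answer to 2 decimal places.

Phase 1 (accelerating): v₀ = 0 m/s, a = 2.7 m/s².
v² = v₀² + 2aΔx = 0² + 2·2.7·24 = 130 → v = 11.4 m/s
t = (v − v₀)/a = (11.4 − 0)/2.7 = 4.22 s

Phase 2 (constant speed): v₀ = 11.4 m/s, a = 0 m/s².
Constant speed: t = d/v = 75/11.4 = 6.59 s

Phase 3 (accelerating): v₀ = 11.4 m/s, a = 1.9 m/s².
v = v₀ + at = 11.4 + (1.9)(8.5) = 27.5 m/s
Δx = v₀t + ½at² = 11.4·8.5 + 0.5·1.9·8.5² = 165 m
Total distance = 24.0 + 75.0 + 165 = 264 m

264.40 m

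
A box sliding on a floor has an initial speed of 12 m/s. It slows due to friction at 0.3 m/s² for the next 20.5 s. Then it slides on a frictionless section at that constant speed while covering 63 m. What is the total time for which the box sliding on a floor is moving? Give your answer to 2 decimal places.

31.27 s

Phase 1 (decelerating): v₀ = 12.0 m/s, a = -0.3 m/s².
v = v₀ + at = 12.0 + (-0.3)(20.5) = 5.85 m/s
Δx = v₀t + ½at² = 12.0·20.5 + 0.5·-0.3·20.5² = 183 m

Phase 2 (constant speed): v₀ = 5.85 m/s, a = 0 m/s².
Constant speed: t = d/v = 63/5.85 = 10.8 s
Total time = 20.5 + 10.8 = 31.3 s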